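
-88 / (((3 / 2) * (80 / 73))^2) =-58619 / 1800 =-32.57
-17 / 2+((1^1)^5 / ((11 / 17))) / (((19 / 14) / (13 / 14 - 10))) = -7871 / 418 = -18.83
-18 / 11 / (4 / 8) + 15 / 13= -2.12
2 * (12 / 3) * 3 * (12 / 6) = 48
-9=-9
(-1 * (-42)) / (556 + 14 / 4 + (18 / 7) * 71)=196 / 3463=0.06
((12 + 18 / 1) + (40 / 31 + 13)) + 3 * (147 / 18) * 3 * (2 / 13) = 55.60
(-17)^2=289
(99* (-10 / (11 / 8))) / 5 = -144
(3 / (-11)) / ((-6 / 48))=24 / 11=2.18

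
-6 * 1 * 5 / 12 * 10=-25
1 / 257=0.00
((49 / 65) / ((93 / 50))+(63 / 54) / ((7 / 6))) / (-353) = -1699 / 426777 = -0.00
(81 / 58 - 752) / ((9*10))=-8707 / 1044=-8.34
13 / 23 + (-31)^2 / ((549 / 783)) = 1923754 / 1403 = 1371.17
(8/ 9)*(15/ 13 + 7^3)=35792/ 117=305.91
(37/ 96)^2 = 1369/ 9216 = 0.15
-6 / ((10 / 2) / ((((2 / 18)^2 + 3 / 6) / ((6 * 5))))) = -83 / 4050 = -0.02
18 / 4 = 4.50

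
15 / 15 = 1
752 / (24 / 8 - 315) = -2.41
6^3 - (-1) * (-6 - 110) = 100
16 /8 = 2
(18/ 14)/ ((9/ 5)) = 5/ 7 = 0.71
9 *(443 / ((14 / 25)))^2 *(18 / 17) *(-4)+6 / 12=-39740421667 / 1666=-23853794.52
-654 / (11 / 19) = -12426 / 11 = -1129.64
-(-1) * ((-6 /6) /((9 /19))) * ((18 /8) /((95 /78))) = -39 /10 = -3.90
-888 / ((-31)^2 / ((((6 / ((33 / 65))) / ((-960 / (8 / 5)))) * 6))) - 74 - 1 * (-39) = -34.89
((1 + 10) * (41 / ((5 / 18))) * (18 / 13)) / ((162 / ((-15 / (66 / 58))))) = -2378 / 13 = -182.92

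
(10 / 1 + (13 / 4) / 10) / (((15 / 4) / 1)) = 413 / 150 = 2.75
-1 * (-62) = 62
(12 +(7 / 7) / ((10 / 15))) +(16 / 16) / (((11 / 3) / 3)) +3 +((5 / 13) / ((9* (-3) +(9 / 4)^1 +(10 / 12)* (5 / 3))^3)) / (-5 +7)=2946157342833 / 170119469806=17.32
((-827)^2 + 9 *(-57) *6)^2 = 463558084201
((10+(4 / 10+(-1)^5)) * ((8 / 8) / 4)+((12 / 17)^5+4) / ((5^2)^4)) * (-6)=-3128136680949 / 221852656250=-14.10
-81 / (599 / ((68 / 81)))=-0.11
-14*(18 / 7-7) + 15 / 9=191 / 3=63.67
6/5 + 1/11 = 71/55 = 1.29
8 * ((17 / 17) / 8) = 1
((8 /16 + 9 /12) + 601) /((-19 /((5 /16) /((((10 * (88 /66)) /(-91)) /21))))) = 13810797 /9728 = 1419.70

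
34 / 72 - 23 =-811 / 36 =-22.53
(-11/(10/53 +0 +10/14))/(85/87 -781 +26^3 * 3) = -355047/1514023790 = -0.00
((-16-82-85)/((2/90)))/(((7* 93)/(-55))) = 150975/217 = 695.74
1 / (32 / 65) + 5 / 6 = 275 / 96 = 2.86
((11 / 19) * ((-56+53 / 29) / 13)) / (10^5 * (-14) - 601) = 17281 / 10032504963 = 0.00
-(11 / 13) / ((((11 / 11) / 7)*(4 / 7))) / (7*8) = -77 / 416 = -0.19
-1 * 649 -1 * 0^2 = -649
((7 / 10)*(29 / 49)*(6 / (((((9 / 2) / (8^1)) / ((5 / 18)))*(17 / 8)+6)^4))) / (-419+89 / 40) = -2432696320000 / 4596361998629487219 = -0.00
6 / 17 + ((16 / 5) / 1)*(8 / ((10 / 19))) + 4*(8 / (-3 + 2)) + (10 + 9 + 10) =19547 / 425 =45.99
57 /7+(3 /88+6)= 8733 /616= 14.18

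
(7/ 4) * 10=17.50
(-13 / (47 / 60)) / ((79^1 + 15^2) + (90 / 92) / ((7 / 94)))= -125580 / 2399773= -0.05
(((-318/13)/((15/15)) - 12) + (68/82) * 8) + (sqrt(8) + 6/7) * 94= 189326/3731 + 188 * sqrt(2)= 316.62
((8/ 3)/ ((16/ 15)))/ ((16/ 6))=15/ 16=0.94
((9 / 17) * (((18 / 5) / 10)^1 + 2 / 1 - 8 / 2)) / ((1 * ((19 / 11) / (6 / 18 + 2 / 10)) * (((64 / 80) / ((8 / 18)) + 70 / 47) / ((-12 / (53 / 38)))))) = 12209472 / 17411825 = 0.70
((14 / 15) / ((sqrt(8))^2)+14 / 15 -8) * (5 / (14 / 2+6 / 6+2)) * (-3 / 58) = 417 / 2320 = 0.18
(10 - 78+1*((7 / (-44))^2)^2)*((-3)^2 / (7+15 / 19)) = -43582449717 / 554718208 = -78.57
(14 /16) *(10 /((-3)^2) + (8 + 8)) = 539 /36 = 14.97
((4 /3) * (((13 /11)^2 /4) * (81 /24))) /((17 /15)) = 22815 /16456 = 1.39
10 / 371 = 0.03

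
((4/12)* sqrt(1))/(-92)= -0.00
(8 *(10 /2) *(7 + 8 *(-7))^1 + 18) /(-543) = 1942 /543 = 3.58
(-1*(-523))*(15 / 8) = 7845 / 8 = 980.62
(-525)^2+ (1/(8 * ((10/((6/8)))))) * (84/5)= 110250063/400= 275625.16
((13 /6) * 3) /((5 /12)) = 78 /5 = 15.60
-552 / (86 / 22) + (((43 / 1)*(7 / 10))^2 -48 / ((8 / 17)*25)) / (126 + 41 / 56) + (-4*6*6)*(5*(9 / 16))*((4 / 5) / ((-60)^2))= -17424937 / 129860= -134.18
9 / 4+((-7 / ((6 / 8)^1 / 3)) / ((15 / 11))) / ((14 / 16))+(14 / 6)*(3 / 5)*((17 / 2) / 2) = -229 / 15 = -15.27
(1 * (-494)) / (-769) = 0.64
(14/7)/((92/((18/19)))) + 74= 32347/437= 74.02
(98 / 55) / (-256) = -49 / 7040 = -0.01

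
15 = 15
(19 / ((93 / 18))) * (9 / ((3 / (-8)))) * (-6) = 529.55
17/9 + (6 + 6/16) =595/72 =8.26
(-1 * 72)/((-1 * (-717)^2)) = 8/57121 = 0.00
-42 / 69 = -0.61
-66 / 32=-33 / 16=-2.06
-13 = -13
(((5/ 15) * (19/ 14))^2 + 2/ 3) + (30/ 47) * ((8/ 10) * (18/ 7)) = 181103/ 82908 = 2.18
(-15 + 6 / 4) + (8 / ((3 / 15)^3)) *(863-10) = 1705973 / 2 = 852986.50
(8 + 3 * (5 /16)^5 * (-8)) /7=1.13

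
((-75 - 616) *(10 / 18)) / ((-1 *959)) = 3455 / 8631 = 0.40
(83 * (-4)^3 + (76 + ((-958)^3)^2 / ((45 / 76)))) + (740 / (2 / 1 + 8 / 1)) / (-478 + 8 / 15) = 210383156969943102387869 / 161145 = 1305551875453430775.93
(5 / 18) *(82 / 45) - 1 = -0.49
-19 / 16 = -1.19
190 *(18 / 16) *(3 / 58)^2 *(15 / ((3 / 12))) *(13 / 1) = 1500525 / 3364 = 446.05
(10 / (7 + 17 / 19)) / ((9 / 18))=38 / 15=2.53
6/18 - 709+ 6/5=-10612/15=-707.47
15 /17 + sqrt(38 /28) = 2.05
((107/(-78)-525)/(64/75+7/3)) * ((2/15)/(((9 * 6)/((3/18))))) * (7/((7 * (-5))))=41057/3020004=0.01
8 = 8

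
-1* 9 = -9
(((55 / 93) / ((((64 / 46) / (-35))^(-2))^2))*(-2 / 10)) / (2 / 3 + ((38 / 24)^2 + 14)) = -553648128 / 32193584281114375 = -0.00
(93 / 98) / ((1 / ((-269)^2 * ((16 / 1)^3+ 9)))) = 27624897165 / 98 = 281886705.77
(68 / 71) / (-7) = -68 / 497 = -0.14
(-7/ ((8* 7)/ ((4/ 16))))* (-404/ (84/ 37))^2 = -989.60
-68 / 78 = -34 / 39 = -0.87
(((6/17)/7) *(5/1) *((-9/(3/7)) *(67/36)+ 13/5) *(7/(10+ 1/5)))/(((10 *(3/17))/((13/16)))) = -28457/9792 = -2.91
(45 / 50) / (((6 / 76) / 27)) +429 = 3684 / 5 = 736.80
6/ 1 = 6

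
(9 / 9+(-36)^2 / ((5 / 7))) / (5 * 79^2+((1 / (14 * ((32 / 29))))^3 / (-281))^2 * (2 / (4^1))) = 11589189250316493459030016 / 199207144737317496853719805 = 0.06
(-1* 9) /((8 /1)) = -9 /8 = -1.12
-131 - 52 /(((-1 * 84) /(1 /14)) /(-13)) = -38683 /294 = -131.57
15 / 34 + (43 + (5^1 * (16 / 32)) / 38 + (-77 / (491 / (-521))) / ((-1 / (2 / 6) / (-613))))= 31855302335 / 1903116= 16738.50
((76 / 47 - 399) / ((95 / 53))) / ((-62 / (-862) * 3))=-22454669 / 21855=-1027.44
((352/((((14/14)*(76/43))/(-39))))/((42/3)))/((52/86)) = -122034/133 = -917.55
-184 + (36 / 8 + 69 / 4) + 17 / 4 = -158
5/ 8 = 0.62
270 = 270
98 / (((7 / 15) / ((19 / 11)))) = 3990 / 11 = 362.73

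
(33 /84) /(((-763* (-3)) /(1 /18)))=11 /1153656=0.00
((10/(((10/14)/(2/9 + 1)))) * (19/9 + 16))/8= 12551/324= 38.74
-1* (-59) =59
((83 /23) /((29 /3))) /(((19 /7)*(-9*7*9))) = -83 /342171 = -0.00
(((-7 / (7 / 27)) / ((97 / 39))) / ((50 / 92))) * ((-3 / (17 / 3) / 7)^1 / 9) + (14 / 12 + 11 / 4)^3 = 30044423089 / 498657600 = 60.25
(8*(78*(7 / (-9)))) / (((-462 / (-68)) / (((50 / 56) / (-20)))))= 2210 / 693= 3.19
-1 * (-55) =55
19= 19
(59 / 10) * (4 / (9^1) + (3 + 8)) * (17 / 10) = 103309 / 900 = 114.79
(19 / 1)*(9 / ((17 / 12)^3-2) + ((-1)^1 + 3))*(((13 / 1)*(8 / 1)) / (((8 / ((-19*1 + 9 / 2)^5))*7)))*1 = -6682388766157 / 23312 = -286650170.13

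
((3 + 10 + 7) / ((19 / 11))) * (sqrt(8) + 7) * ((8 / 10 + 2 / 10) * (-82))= -126280 / 19 - 36080 * sqrt(2) / 19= -9331.83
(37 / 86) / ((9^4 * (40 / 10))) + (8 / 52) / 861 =1642703 / 8420807304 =0.00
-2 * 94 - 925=-1113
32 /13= 2.46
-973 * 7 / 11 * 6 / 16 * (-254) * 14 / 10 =18164937 / 220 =82567.90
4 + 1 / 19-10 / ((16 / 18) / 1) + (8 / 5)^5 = 780993 / 237500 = 3.29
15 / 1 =15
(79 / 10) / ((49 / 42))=6.77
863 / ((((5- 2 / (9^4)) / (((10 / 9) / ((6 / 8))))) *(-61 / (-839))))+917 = 8872735451 / 2000983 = 4434.19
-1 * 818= -818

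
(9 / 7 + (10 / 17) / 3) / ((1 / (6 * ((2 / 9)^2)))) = 4232 / 9639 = 0.44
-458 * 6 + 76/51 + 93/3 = -138491/51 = -2715.51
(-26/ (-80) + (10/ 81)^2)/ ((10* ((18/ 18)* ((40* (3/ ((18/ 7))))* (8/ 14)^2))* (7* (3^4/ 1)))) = 89293/ 22674816000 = 0.00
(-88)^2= 7744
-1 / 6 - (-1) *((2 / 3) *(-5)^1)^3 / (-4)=491 / 54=9.09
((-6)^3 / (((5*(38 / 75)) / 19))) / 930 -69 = -2193 / 31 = -70.74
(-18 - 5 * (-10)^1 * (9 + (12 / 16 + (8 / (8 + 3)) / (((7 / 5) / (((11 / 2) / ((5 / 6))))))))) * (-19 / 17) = -170487 / 238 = -716.33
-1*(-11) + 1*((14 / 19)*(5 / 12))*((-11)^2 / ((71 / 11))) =135619 / 8094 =16.76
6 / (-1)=-6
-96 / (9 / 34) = -1088 / 3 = -362.67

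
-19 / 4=-4.75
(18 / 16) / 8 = 9 / 64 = 0.14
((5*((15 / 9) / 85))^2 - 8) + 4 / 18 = -2245 / 289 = -7.77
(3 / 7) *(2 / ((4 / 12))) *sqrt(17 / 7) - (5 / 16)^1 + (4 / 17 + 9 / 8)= 285 / 272 + 18 *sqrt(119) / 49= 5.06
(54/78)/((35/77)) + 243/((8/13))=206127/520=396.40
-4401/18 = -489/2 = -244.50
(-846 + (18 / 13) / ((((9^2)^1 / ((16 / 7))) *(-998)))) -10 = -349830952 / 408681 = -856.00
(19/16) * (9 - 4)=95/16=5.94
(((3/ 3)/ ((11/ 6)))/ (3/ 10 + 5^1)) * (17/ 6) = 170/ 583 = 0.29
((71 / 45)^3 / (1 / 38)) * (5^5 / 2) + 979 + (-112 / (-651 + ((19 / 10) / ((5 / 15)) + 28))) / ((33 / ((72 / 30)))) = 11592496963832 / 49501287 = 234185.77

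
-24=-24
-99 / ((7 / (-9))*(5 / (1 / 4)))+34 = 5651 / 140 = 40.36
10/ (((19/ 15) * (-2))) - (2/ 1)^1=-113/ 19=-5.95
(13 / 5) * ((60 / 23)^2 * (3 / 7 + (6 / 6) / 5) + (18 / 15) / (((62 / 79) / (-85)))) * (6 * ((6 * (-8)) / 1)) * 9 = 486177580512 / 573965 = 847050.92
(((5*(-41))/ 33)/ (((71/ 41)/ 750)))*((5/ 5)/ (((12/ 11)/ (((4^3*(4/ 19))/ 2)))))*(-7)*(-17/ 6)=-4000780000/ 12141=-329526.40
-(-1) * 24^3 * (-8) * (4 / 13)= -442368 / 13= -34028.31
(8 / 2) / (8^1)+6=13 / 2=6.50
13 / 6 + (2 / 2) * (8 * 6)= 50.17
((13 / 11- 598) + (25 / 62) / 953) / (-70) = 77579863 / 9099244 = 8.53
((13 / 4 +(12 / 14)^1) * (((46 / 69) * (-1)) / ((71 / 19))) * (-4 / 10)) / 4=437 / 5964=0.07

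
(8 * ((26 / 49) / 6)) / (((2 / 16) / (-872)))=-725504 / 147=-4935.40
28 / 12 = 7 / 3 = 2.33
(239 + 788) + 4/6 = 3083/3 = 1027.67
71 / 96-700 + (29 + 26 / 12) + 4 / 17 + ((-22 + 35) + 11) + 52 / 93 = -643.30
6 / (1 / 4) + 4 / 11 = 24.36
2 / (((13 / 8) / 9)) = 144 / 13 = 11.08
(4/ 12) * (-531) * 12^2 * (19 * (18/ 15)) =-2905632/ 5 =-581126.40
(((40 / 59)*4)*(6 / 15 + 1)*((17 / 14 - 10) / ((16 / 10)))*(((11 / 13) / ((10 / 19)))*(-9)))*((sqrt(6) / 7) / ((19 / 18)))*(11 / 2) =1205523*sqrt(6) / 5369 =549.99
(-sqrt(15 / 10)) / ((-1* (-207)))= -sqrt(6) / 414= -0.01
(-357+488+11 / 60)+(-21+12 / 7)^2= 1479179 / 2940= 503.12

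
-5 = -5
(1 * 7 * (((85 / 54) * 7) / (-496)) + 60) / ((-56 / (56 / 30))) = -320575 / 160704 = -1.99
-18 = -18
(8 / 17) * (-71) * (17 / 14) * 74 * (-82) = 246187.43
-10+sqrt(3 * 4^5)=45.43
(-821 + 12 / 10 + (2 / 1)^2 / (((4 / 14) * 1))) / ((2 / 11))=-44319 / 10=-4431.90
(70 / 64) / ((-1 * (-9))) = 35 / 288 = 0.12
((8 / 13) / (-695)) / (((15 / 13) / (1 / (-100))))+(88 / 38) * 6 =68805038 / 4951875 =13.89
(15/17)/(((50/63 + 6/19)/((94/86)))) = 843885/970768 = 0.87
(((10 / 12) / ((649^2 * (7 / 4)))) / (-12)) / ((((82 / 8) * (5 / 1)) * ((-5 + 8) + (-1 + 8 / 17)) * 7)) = -17 / 159930440901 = -0.00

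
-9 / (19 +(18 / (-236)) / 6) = -2124 / 4481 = -0.47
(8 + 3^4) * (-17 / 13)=-1513 / 13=-116.38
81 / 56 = 1.45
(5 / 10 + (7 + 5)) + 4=33 / 2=16.50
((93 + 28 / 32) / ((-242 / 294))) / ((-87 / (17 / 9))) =625583 / 252648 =2.48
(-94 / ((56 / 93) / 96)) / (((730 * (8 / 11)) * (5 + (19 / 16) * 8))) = -144243 / 74095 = -1.95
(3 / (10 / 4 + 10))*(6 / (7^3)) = 36 / 8575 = 0.00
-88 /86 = -1.02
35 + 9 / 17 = 604 / 17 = 35.53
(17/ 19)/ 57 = 17/ 1083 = 0.02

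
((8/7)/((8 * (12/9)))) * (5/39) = 0.01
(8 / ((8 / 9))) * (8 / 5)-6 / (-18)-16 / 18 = 623 / 45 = 13.84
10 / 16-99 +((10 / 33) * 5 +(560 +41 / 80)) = 1224043 / 2640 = 463.65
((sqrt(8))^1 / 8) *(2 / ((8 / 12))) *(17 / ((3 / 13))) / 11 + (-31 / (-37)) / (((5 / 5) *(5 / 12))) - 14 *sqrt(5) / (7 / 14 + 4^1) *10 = -280 *sqrt(5) / 9 + 372 / 185 + 221 *sqrt(2) / 44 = -60.45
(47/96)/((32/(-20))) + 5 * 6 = 22805/768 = 29.69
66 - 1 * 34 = 32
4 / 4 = 1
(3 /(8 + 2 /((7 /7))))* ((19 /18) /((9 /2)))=19 /270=0.07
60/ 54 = 10/ 9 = 1.11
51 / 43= 1.19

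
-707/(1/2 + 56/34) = -24038/73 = -329.29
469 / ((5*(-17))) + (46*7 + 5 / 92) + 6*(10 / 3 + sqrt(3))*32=192*sqrt(3) + 7480117 / 7820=1289.09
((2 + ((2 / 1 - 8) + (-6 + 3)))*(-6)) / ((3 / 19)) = 266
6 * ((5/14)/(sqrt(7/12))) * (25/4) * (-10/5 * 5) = -1875 * sqrt(21)/49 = -175.35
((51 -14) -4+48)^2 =6561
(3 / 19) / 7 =3 / 133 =0.02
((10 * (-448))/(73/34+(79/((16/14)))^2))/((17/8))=-0.44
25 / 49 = 0.51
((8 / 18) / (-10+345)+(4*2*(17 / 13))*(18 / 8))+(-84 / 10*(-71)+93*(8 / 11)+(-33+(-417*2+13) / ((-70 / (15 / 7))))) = 5743839833 / 8450442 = 679.71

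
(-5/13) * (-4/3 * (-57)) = -380/13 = -29.23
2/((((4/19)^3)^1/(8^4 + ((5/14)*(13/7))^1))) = 2753703307/3136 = 878094.17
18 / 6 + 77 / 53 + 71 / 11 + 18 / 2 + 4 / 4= 12189 / 583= 20.91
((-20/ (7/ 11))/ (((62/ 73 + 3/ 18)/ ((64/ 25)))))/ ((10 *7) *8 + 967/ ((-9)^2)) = -99906048/ 721543025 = -0.14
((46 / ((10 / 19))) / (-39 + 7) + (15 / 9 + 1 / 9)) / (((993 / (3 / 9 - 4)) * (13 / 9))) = 15103 / 6196320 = 0.00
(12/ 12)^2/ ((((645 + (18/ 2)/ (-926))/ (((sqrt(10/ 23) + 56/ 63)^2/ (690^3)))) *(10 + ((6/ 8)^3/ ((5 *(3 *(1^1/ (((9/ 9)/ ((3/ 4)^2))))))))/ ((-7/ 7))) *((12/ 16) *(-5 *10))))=-301876/ 19484110891483048125 - 14816 *sqrt(230)/ 15154308471153481875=-0.00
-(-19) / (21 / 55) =1045 / 21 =49.76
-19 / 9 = -2.11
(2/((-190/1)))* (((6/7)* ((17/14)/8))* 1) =-0.00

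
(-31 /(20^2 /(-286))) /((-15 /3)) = -4433 /1000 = -4.43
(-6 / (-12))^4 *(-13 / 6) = -13 / 96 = -0.14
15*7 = 105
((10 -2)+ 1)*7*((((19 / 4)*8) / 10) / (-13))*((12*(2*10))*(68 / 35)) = -558144 / 65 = -8586.83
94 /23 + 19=531 /23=23.09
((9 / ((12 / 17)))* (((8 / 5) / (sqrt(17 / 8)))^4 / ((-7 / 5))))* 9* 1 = -1769472 / 14875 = -118.96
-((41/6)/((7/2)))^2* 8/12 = -3362/1323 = -2.54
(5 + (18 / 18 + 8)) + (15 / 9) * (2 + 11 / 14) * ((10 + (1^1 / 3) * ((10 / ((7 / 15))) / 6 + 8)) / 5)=2633 / 98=26.87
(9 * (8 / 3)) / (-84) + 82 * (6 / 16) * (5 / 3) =50.96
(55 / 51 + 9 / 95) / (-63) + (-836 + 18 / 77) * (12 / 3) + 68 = -10996371424 / 3357585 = -3275.08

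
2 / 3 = 0.67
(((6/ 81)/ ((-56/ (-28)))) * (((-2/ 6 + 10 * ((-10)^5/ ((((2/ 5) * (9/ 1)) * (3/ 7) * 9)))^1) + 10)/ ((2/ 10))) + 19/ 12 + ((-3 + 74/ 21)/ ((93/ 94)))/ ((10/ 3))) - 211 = -385657589119/ 28474740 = -13543.85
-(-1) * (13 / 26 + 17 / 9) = 43 / 18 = 2.39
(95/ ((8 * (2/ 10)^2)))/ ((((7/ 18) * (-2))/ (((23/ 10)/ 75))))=-1311/ 112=-11.71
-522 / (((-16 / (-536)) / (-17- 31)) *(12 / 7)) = 489636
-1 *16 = -16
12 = 12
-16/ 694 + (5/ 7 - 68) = -67.31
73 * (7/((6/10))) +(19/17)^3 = 12573292/14739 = 853.06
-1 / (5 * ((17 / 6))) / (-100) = 3 / 4250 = 0.00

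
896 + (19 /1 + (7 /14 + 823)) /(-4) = 685.38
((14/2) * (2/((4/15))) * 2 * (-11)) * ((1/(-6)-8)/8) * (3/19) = 56595/304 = 186.17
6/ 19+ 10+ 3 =253/ 19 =13.32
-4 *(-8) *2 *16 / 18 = 512 / 9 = 56.89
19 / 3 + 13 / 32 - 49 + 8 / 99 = -133625 / 3168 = -42.18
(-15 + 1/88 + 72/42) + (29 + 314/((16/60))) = 735027/616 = 1193.23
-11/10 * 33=-363/10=-36.30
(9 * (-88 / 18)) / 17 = -44 / 17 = -2.59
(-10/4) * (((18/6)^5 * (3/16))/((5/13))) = -9477/32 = -296.16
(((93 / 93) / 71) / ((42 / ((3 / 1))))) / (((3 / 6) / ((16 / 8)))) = 2 / 497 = 0.00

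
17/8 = 2.12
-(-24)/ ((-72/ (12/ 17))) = -4/ 17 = -0.24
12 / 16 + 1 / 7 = 25 / 28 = 0.89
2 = 2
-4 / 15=-0.27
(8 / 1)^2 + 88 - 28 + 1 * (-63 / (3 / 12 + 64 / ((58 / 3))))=6272 / 59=106.31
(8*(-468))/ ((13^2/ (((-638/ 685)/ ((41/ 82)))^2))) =-468914688/ 6099925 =-76.87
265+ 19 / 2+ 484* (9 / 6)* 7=10713 / 2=5356.50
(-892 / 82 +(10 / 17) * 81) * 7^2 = 1801.68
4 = 4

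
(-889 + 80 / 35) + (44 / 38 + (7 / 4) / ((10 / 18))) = -2347201 / 2660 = -882.41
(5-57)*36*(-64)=119808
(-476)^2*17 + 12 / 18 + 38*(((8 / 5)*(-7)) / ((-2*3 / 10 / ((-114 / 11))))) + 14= 126867028 / 33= 3844455.39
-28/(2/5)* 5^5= -218750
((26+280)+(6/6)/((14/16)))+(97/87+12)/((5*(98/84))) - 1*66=247042/1015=243.39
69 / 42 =23 / 14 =1.64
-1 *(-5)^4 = -625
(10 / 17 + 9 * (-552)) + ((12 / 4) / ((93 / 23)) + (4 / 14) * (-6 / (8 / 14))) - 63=-2652217 / 527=-5032.67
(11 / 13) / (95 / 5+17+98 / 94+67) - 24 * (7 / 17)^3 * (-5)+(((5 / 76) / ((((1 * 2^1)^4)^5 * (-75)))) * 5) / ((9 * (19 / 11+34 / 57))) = 24008204519668124047 / 2862923154425118720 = 8.39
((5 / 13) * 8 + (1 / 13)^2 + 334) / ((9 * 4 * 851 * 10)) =18989 / 17258280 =0.00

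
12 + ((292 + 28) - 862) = -530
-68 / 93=-0.73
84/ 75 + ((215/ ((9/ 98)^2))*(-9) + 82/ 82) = -51621023/ 225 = -229426.77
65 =65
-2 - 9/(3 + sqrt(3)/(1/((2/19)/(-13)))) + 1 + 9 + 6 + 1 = 2196264/183023 - 1482* sqrt(3)/183023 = 11.99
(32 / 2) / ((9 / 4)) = 64 / 9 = 7.11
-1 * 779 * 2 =-1558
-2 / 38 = -1 / 19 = -0.05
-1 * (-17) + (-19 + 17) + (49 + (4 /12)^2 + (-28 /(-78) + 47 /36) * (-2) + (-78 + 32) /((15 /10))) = 783 /26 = 30.12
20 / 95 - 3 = -53 / 19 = -2.79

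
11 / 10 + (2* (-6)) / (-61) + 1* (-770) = -468909 / 610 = -768.70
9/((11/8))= 6.55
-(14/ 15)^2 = -196/ 225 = -0.87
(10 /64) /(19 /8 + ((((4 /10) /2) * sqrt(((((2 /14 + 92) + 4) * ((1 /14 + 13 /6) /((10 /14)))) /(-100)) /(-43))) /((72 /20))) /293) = 74566134208125 /1133405239457404 - 65925 * sqrt(142813965) /566702619728702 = 0.07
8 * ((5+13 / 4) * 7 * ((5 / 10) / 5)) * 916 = 211596 / 5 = 42319.20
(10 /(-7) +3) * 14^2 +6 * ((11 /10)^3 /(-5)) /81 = 20788669 /67500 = 307.98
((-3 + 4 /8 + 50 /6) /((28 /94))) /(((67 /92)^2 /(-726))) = -120336920 /4489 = -26807.07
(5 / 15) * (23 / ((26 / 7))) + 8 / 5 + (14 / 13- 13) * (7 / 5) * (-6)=40489 / 390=103.82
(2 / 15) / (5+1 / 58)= 116 / 4365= 0.03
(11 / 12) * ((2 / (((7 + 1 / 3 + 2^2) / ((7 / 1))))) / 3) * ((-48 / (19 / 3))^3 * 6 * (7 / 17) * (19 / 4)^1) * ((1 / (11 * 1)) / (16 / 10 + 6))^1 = -45722880 / 1982251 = -23.07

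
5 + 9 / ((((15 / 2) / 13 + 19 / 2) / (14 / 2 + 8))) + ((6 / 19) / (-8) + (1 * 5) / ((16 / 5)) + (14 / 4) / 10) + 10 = 6027357 / 199120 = 30.27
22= 22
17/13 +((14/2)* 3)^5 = 53093330/13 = 4084102.31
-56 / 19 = -2.95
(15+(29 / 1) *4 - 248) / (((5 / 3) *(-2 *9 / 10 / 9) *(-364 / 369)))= -9963 / 28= -355.82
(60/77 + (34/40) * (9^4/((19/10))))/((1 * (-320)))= -8590629/936320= -9.17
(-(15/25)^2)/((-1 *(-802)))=-9/20050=-0.00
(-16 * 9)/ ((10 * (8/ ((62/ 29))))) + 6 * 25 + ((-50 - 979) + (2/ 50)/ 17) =-10881076/ 12325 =-882.85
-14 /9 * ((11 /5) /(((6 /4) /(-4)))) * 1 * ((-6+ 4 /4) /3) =-15.21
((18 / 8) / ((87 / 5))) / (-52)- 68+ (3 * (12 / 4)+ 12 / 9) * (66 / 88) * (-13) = -1017915 / 6032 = -168.75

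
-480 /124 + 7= 3.13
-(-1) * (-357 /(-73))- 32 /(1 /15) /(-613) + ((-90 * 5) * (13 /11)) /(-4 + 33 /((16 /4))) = -999650853 /8368063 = -119.46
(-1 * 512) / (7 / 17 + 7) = -4352 / 63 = -69.08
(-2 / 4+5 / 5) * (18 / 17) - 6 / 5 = -57 / 85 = -0.67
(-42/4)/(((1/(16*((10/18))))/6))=-560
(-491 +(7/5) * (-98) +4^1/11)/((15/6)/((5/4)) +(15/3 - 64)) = 34531/3135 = 11.01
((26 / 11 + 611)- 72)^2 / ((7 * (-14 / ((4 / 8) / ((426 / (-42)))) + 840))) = 35462025 / 952028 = 37.25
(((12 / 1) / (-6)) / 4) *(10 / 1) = -5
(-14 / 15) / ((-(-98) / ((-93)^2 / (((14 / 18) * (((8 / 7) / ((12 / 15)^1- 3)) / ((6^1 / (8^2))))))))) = 856251 / 44800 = 19.11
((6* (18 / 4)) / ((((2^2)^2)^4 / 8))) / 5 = 27 / 40960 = 0.00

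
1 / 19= 0.05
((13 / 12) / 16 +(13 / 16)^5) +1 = 4472599 / 3145728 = 1.42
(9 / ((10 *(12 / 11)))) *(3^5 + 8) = 207.08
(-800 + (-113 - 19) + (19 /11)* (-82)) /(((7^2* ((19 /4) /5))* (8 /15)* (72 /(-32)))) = 590500 /30723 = 19.22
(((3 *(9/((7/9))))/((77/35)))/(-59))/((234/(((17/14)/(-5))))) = 459/1653652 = 0.00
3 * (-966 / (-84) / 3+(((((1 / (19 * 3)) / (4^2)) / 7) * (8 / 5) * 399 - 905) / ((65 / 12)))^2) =17689459991 / 211250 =83737.09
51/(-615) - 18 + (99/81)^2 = -275462/16605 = -16.59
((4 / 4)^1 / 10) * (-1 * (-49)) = 49 / 10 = 4.90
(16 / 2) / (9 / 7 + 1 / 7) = 28 / 5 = 5.60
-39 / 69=-13 / 23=-0.57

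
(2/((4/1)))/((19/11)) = 11/38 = 0.29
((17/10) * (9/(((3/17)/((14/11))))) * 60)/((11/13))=946764/121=7824.50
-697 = -697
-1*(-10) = 10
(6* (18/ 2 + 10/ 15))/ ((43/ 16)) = 928/ 43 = 21.58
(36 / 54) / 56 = 1 / 84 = 0.01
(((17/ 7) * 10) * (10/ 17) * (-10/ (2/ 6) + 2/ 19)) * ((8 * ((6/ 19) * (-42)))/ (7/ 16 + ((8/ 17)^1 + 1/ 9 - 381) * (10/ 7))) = -83.45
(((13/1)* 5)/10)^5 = 371293/32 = 11602.91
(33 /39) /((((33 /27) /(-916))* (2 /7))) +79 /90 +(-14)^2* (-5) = -3742433 /1170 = -3198.66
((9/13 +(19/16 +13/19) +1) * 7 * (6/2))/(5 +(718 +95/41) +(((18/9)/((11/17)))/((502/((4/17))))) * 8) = 2232210519/21632702624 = 0.10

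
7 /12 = 0.58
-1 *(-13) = 13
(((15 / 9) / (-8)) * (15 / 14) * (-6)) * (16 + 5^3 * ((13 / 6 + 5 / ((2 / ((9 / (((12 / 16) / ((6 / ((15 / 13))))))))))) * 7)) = 20761775 / 112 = 185372.99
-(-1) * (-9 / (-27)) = 0.33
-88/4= -22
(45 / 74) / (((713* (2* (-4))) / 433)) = -0.05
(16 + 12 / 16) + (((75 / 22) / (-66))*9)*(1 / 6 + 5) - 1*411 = -383959 / 968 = -396.65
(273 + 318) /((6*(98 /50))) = 4925 /98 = 50.26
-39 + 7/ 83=-3230/ 83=-38.92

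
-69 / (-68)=69 / 68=1.01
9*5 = 45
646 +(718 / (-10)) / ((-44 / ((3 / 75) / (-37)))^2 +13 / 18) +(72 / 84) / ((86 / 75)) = 29022350841808553 / 44874314119565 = 646.75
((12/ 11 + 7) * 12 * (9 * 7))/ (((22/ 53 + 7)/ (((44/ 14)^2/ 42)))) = 1245288/ 6419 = 194.00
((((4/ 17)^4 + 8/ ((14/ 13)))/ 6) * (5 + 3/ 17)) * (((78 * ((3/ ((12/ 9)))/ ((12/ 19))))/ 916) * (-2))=-8853787371/ 2276030771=-3.89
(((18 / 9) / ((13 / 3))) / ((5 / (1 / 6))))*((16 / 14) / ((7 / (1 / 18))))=4 / 28665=0.00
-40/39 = -1.03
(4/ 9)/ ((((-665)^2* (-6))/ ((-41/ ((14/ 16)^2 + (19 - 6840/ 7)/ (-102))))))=89216/ 131975923275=0.00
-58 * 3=-174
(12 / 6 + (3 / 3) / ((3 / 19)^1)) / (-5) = -5 / 3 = -1.67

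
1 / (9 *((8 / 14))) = 7 / 36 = 0.19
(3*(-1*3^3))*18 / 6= -243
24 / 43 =0.56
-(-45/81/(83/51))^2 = -7225/62001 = -0.12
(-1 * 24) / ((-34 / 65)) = 780 / 17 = 45.88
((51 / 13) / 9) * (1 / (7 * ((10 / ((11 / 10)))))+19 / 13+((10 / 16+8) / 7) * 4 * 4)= 156111 / 16900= 9.24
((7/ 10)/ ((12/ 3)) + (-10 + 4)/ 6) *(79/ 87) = -869/ 1160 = -0.75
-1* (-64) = 64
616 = 616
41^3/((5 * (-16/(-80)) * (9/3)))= 68921/3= 22973.67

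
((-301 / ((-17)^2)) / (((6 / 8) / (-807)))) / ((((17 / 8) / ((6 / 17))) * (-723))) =-5182016 / 20128561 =-0.26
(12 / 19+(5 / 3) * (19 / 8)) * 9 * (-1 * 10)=-31395 / 76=-413.09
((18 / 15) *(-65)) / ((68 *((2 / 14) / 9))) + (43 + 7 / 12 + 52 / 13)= -5035 / 204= -24.68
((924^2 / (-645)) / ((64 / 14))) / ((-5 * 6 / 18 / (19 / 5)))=7097013 / 10750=660.19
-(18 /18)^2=-1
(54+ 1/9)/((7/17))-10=121.41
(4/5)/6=2/15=0.13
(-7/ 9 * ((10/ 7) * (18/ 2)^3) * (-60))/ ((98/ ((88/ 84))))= 519.53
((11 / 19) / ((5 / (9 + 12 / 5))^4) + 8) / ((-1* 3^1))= -9236369 / 1171875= -7.88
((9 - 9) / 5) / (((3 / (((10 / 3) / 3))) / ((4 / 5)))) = 0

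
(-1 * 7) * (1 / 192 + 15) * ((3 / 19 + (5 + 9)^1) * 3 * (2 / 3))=-2974.19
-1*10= -10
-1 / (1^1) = -1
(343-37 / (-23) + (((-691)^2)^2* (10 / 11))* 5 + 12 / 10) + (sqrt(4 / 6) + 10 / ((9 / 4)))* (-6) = 3932794818688394 / 3795-2* sqrt(6) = 1036309570136.97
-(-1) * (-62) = -62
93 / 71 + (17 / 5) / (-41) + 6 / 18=1.56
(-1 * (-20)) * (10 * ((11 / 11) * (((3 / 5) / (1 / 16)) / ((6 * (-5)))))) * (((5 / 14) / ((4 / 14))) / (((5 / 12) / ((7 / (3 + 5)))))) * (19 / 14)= -228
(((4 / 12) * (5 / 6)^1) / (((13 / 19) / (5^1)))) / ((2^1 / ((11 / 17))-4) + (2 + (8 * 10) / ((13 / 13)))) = 5225 / 208728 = 0.03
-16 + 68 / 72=-15.06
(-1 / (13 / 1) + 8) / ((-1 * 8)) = -103 / 104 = -0.99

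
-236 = -236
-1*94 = -94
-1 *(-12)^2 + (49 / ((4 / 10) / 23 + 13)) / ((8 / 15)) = -546673 / 3992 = -136.94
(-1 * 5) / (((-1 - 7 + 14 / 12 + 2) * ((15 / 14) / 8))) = 224 / 29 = 7.72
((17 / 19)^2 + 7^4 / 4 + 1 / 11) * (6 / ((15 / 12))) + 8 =57450026 / 19855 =2893.48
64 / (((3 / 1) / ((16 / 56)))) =128 / 21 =6.10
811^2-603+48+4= 657170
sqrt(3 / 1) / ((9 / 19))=3.66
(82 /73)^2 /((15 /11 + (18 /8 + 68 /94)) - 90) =-13905232 /944037679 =-0.01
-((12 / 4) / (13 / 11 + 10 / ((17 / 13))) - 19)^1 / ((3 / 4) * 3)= 123232 / 14859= 8.29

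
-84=-84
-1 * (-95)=95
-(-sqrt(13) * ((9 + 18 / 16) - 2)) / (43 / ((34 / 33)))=1105 * sqrt(13) / 5676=0.70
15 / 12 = 5 / 4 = 1.25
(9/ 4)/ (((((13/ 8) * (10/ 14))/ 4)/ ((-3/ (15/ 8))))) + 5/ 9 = -34663/ 2925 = -11.85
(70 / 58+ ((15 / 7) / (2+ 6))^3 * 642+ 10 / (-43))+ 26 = 4304566321 / 109496576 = 39.31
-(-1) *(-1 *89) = -89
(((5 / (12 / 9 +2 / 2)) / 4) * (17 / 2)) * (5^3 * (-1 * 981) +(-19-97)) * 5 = -156494775 / 56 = -2794549.55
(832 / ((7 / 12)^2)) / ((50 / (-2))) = -97.80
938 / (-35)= -134 / 5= -26.80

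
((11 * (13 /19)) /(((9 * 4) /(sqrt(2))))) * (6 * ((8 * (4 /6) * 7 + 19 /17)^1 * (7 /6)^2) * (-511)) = -7021511497 * sqrt(2) /209304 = -47442.56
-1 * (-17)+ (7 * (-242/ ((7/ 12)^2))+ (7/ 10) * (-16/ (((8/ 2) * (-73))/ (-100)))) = -2537177/ 511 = -4965.12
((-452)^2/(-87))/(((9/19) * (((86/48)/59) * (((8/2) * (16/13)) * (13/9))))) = -28628098/1247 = -22957.58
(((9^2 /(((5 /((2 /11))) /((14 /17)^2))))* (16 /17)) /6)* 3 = 254016 /270215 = 0.94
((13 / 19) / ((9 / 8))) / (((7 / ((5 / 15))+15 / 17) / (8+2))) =0.28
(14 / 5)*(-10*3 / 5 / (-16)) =1.05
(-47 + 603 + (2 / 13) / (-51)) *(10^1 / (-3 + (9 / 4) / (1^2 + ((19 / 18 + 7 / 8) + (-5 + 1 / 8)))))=-258038200 / 192933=-1337.45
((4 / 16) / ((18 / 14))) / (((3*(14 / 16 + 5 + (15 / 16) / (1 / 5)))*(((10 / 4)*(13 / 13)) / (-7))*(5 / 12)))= -1568 / 38025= -0.04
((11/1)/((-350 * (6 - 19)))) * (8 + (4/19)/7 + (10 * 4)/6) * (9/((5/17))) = 1644852/1512875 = 1.09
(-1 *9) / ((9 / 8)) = -8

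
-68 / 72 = -17 / 18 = -0.94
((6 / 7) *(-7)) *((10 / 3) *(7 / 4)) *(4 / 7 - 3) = 85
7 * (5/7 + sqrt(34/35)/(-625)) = 5 - sqrt(1190)/3125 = 4.99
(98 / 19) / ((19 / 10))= 980 / 361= 2.71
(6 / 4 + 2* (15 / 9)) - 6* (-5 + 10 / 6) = 149 / 6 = 24.83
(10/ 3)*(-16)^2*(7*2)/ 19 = 628.77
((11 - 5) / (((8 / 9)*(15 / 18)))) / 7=81 / 70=1.16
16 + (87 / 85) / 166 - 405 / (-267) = 22005233 / 1255790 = 17.52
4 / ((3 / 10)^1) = 40 / 3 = 13.33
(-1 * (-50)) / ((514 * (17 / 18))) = 450 / 4369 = 0.10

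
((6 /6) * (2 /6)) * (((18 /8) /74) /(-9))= -1 /888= -0.00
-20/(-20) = 1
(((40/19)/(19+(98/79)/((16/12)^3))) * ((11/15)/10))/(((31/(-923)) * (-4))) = 25666784/436051425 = 0.06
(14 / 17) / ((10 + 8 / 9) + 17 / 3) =126 / 2533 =0.05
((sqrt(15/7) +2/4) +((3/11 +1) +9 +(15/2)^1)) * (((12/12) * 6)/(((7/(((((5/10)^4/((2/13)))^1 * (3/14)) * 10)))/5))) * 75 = 219375 * sqrt(105)/5488 +44094375/8624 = 5522.59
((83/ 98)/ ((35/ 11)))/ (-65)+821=183041037/ 222950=821.00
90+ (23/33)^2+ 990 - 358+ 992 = 1867075/1089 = 1714.49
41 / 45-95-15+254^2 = 2898311 / 45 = 64406.91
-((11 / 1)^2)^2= -14641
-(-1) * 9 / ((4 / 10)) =45 / 2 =22.50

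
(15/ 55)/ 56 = 3/ 616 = 0.00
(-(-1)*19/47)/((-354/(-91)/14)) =12103/8319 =1.45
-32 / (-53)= 32 / 53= 0.60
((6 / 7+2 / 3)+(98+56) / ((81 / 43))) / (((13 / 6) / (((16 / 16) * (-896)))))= -12087808 / 351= -34438.20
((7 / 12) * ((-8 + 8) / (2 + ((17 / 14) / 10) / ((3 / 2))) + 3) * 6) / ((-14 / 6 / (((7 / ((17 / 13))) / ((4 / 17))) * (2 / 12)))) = -273 / 16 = -17.06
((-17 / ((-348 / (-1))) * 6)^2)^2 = 83521 / 11316496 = 0.01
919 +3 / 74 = 68009 / 74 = 919.04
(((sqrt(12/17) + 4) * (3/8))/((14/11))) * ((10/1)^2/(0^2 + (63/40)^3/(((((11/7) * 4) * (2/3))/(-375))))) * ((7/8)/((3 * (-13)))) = 774400 * sqrt(51)/3481404381 + 1548800/204788493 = 0.01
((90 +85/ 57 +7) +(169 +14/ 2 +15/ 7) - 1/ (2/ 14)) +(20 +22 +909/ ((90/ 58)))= 1790381/ 1995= 897.43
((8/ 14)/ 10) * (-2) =-4/ 35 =-0.11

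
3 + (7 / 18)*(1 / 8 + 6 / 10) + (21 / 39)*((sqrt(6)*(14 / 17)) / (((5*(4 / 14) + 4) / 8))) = 2744*sqrt(6) / 4199 + 2363 / 720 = 4.88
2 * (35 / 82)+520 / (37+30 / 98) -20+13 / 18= -1512769 / 337266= -4.49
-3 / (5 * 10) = -3 / 50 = -0.06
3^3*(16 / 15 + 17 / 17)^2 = 2883 / 25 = 115.32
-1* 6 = -6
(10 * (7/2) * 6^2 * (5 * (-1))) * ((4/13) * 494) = -957600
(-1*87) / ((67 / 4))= -5.19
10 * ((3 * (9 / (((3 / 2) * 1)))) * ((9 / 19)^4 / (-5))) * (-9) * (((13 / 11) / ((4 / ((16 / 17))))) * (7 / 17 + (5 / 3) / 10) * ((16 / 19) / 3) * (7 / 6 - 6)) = -28019774016 / 7871518721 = -3.56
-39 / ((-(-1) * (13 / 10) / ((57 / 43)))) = -1710 / 43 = -39.77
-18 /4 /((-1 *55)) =9 /110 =0.08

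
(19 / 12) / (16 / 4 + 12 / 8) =19 / 66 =0.29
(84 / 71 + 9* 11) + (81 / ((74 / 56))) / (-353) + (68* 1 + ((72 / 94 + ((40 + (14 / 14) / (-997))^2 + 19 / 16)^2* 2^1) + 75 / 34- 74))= 480453348534328389449326981525 / 93707027204364196222592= 5127185.90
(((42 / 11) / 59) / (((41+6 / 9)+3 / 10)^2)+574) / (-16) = -295241961203 / 8229740552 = -35.88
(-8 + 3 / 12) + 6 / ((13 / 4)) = -307 / 52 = -5.90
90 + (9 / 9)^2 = 91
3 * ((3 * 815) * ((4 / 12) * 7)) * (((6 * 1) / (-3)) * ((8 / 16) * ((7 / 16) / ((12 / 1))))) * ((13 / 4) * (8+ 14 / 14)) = -4672395 / 256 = -18251.54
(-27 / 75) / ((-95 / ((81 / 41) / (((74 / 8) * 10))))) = 1458 / 18014375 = 0.00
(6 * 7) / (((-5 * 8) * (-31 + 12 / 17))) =357 / 10300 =0.03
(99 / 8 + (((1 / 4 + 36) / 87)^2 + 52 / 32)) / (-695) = -2041 / 100080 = -0.02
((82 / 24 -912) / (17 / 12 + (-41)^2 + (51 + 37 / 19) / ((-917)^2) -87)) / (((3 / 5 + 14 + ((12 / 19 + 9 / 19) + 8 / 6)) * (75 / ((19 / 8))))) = -62884771368853 / 59413663133462080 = -0.00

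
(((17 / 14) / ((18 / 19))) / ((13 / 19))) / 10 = 6137 / 32760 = 0.19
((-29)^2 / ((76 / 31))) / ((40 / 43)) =1121053 / 3040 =368.77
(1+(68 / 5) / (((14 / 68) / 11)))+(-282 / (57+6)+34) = 79501 / 105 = 757.15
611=611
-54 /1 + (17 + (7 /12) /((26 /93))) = -3631 /104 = -34.91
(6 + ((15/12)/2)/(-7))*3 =993/56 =17.73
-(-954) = 954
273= 273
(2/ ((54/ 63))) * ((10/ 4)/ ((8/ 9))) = 6.56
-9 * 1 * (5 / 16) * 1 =-45 / 16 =-2.81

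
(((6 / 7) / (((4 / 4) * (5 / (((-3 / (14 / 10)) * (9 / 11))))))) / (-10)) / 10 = 81 / 26950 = 0.00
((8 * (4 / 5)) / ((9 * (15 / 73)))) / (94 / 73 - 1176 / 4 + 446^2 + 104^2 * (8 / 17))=724744 / 42661357425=0.00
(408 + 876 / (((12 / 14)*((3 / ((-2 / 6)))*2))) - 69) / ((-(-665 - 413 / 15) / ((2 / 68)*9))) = 9525 / 88298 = 0.11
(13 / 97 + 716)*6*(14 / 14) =416790 / 97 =4296.80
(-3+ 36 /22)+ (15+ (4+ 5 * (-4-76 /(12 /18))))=-6296 /11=-572.36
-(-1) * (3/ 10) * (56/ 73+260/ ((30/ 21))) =20013/ 365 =54.83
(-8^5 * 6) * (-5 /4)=245760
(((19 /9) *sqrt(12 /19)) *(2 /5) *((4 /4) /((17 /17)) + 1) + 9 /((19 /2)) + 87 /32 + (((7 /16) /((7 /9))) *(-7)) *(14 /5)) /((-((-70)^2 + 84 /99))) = 738243 /491653120 - 11 *sqrt(57) /303240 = 0.00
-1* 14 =-14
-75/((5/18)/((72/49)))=-19440/49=-396.73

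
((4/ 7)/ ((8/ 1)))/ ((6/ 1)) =0.01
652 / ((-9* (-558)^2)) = -163 / 700569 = -0.00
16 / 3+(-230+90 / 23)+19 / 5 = -74849 / 345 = -216.95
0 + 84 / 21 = 4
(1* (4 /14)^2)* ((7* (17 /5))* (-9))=-612 /35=-17.49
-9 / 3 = -3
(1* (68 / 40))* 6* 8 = 408 / 5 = 81.60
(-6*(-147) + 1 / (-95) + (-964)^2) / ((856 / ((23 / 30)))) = 2032438907 / 2439600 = 833.10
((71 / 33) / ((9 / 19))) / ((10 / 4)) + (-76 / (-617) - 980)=-896142574 / 916245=-978.06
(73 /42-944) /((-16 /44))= 435325 /168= 2591.22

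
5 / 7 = 0.71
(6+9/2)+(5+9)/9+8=361/18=20.06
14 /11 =1.27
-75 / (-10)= 15 / 2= 7.50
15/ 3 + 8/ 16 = 11/ 2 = 5.50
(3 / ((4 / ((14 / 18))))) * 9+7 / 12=35 / 6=5.83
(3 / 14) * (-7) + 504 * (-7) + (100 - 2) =-6863 / 2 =-3431.50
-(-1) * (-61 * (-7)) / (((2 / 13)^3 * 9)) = 938119 / 72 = 13029.43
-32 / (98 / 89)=-1424 / 49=-29.06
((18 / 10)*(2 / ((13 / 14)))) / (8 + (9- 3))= 18 / 65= 0.28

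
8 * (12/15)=32/5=6.40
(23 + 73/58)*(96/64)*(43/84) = 8643/464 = 18.63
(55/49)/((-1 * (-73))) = 55/3577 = 0.02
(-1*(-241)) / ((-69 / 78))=-6266 / 23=-272.43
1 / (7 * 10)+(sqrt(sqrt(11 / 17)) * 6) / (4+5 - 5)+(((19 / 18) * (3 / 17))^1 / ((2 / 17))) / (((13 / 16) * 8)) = 352 / 1365+3 * 11^(1 / 4) * 17^(3 / 4) / 34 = 1.60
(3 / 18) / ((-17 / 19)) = -19 / 102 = -0.19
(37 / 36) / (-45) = -37 / 1620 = -0.02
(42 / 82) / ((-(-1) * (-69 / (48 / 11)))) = -336 / 10373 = -0.03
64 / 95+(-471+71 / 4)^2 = 312263079 / 1520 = 205436.24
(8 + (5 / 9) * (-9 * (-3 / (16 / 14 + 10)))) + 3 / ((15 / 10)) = 295 / 26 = 11.35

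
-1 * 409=-409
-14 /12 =-7 /6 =-1.17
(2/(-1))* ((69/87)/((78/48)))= -368/377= -0.98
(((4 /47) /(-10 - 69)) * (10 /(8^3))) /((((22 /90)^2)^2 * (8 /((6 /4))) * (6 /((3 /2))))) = -61509375 /222666887168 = -0.00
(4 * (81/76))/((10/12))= 486/95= 5.12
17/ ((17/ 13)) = 13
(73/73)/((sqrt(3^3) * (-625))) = -sqrt(3)/5625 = -0.00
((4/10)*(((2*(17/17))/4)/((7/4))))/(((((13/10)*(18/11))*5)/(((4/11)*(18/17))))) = 32/7735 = 0.00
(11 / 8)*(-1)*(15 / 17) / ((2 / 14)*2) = -1155 / 272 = -4.25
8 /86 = 4 /43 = 0.09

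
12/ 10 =6/ 5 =1.20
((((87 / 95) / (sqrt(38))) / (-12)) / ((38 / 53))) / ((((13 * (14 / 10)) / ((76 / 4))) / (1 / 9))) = -1537 * sqrt(38) / 4730544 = -0.00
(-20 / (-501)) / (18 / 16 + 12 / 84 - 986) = -224 / 5525529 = -0.00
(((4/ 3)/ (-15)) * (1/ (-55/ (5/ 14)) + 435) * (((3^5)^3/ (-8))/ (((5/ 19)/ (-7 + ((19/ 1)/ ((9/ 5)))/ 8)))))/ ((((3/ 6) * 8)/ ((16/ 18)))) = -10246409208477/ 30800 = -332675623.65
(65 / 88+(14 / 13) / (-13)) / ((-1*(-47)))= 0.01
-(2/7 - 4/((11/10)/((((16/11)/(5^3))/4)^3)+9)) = -0.29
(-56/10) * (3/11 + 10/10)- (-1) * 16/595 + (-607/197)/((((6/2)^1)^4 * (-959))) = -101592289903/14308083405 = -7.10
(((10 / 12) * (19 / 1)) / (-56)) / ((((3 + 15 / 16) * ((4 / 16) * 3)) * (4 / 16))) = -1520 / 3969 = -0.38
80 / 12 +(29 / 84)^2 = 47881 / 7056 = 6.79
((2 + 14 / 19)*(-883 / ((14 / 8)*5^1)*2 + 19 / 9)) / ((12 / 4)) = -3271372 / 17955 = -182.20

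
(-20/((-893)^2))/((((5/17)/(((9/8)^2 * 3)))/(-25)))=103275/12759184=0.01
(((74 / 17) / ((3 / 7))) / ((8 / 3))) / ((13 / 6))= 777 / 442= 1.76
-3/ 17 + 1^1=14/ 17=0.82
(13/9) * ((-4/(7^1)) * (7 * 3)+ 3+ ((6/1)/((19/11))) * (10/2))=689/57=12.09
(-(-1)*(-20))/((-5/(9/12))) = 3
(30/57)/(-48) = -5/456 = -0.01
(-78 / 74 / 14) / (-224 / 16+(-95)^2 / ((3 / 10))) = -117 / 46727744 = -0.00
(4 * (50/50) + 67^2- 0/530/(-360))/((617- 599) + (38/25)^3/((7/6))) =491421875/2297982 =213.85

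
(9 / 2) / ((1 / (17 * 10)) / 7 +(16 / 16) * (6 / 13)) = 69615 / 7153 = 9.73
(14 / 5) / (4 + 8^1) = 7 / 30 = 0.23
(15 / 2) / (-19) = -0.39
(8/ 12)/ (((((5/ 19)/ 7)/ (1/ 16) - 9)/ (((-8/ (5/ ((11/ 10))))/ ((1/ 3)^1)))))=11704/ 27925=0.42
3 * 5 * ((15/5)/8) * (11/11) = 45/8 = 5.62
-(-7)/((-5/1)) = -7/5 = -1.40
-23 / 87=-0.26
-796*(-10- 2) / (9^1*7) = 3184 / 21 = 151.62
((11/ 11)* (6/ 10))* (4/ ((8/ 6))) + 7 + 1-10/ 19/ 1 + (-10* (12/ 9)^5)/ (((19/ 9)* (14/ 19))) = -319891/ 17955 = -17.82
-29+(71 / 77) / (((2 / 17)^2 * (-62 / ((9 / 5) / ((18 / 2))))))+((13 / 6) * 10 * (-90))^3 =-707972267789439 / 95480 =-7414875029.21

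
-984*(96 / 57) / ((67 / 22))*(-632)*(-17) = -7442755584 / 1273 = -5846626.54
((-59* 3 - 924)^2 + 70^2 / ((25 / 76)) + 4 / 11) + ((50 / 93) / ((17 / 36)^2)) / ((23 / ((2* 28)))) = 2781385321647 / 2266627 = 1227103.23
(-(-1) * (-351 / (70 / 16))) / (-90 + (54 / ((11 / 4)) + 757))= -0.12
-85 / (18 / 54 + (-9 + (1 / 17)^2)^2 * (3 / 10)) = -21297855 / 6167521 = -3.45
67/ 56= 1.20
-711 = -711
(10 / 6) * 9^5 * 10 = 984150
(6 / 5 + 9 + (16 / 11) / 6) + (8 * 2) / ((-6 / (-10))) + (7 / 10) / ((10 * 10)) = 408277 / 11000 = 37.12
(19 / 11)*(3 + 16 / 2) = 19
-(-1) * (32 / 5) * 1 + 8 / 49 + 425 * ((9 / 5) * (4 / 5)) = 151548 / 245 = 618.56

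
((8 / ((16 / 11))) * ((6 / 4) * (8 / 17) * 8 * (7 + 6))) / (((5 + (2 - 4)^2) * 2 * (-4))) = -286 / 51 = -5.61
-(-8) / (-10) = -4 / 5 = -0.80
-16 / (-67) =16 / 67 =0.24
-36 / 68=-9 / 17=-0.53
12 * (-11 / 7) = -132 / 7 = -18.86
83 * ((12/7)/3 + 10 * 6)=35192/7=5027.43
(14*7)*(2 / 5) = 196 / 5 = 39.20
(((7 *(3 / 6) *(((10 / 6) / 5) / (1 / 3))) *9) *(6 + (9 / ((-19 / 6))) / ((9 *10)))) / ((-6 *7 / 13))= -22113 / 380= -58.19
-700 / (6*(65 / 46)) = -3220 / 39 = -82.56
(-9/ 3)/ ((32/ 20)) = -15/ 8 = -1.88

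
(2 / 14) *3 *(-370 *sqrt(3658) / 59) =-162.55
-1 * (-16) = 16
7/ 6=1.17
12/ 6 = 2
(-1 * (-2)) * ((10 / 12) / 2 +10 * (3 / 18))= 25 / 6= 4.17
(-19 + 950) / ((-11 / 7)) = -6517 / 11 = -592.45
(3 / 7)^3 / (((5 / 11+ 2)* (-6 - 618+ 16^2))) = -11 / 126224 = -0.00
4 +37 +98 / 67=2845 / 67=42.46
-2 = -2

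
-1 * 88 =-88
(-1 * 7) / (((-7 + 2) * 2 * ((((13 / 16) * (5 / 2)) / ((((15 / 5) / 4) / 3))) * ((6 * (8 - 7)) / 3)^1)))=14 / 325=0.04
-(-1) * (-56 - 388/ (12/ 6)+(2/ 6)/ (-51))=-38251/ 153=-250.01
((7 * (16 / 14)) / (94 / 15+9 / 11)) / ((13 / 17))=22440 / 15197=1.48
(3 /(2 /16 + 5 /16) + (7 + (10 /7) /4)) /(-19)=-199 /266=-0.75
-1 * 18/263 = -18/263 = -0.07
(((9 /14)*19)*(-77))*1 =-1881 /2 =-940.50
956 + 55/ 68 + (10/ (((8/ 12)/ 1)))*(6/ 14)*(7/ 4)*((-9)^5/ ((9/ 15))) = -18805603/ 17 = -1106211.94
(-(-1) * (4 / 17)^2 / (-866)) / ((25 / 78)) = -624 / 3128425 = -0.00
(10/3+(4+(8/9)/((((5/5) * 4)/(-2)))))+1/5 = 319/45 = 7.09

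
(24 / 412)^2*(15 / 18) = 30 / 10609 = 0.00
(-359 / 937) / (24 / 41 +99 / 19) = -279661 / 4230555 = -0.07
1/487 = 0.00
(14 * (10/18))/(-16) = -35/72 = -0.49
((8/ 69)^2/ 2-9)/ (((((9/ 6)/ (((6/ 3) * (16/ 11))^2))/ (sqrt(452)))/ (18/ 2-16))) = 1227649024 * sqrt(113)/ 1728243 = 7551.07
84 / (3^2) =28 / 3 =9.33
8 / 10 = 4 / 5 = 0.80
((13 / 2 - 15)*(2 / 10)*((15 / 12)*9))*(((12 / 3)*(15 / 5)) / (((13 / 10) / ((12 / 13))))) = -27540 / 169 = -162.96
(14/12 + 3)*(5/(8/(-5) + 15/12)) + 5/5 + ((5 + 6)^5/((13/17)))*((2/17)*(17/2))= 210546.63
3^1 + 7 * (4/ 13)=67/ 13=5.15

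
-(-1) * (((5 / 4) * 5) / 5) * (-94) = -235 / 2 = -117.50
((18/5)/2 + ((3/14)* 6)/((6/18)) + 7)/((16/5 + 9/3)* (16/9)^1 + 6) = 3987/5362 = 0.74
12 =12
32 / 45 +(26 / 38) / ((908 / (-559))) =225049 / 776340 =0.29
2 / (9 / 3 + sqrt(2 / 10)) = 0.58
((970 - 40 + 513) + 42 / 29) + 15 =42324 / 29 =1459.45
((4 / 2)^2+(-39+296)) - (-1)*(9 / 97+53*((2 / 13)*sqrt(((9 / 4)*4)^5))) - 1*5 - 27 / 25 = 70502428 / 31525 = 2236.40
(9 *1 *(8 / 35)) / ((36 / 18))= 36 / 35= 1.03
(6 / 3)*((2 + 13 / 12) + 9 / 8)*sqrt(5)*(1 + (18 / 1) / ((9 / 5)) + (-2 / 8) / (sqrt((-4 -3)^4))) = 217655*sqrt(5) / 2352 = 206.93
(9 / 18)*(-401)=-401 / 2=-200.50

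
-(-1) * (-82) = -82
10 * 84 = 840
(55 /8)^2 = 3025 /64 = 47.27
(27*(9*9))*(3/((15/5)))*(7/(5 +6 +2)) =15309/13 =1177.62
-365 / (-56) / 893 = 365 / 50008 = 0.01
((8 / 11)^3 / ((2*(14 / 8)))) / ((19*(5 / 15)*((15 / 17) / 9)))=0.18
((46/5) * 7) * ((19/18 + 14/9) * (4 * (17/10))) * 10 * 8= 4116448/45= 91476.62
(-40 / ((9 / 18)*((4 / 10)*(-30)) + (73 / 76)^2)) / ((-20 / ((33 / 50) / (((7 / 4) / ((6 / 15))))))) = -0.06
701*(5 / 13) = 3505 / 13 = 269.62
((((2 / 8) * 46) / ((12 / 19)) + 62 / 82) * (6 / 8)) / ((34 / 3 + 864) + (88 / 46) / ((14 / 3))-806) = 9013263 / 44196032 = 0.20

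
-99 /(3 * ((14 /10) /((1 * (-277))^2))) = -12660285 /7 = -1808612.14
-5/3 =-1.67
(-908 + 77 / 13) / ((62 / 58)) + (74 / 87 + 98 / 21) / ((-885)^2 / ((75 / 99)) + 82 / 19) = -38746171850887 / 45914401351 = -843.88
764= 764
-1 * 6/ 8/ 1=-3/ 4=-0.75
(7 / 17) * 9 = 63 / 17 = 3.71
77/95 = 0.81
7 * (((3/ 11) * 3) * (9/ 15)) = 189/ 55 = 3.44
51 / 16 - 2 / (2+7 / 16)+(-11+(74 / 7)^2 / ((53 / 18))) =47516393 / 1620528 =29.32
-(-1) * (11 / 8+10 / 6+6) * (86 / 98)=1333 / 168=7.93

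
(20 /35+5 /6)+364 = 15347 /42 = 365.40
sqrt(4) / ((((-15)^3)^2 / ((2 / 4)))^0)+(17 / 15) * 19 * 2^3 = 2614 / 15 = 174.27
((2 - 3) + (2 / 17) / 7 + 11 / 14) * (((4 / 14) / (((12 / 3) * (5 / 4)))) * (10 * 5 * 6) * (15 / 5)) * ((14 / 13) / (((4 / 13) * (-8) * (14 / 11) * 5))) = 4653 / 6664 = 0.70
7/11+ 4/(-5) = -9/55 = -0.16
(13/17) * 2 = 26/17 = 1.53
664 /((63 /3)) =664 /21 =31.62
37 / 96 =0.39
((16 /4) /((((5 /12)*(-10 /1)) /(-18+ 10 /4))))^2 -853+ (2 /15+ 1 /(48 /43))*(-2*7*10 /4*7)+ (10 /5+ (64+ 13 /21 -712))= -107037867 /70000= -1529.11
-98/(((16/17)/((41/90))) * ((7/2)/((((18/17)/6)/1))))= -287/120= -2.39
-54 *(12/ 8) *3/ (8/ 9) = -2187/ 8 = -273.38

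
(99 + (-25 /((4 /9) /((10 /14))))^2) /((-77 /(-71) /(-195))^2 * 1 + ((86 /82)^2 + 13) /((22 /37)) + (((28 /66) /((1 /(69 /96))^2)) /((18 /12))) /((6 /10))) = 228529092757926589200 /3195490706011500323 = 71.52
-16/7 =-2.29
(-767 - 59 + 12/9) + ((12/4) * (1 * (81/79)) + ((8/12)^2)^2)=-5256095/6399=-821.39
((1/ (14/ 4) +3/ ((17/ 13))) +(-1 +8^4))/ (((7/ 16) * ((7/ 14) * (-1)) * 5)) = -15603584/ 4165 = -3746.36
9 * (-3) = -27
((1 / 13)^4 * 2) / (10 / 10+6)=2 / 199927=0.00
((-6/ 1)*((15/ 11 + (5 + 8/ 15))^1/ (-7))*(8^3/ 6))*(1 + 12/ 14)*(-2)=-15149056/ 8085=-1873.72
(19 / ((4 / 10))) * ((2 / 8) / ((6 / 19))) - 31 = 317 / 48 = 6.60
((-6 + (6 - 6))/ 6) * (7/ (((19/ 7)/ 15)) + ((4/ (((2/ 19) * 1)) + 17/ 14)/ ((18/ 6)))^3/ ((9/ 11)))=-144333927/ 52136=-2768.41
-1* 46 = -46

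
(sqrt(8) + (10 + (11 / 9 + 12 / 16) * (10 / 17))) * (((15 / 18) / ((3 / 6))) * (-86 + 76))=-233.14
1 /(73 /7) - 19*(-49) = 67970 /73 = 931.10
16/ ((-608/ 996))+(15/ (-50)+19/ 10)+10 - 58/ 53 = -79074/ 5035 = -15.70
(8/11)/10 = 4/55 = 0.07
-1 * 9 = -9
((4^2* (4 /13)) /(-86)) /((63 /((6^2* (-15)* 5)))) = 9600 /3913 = 2.45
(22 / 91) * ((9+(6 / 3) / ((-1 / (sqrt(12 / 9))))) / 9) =22 / 91 - 88 * sqrt(3) / 2457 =0.18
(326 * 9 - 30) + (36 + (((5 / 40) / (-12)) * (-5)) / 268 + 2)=75691781 / 25728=2942.00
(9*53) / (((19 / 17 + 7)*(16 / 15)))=40545 / 736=55.09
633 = 633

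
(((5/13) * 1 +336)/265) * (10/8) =4373/2756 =1.59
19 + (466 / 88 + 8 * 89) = 32397 / 44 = 736.30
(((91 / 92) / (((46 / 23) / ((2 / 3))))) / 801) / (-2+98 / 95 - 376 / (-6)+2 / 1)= 8645 / 1337804568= 0.00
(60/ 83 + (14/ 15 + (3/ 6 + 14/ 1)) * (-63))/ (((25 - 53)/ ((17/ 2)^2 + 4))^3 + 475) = -4575988030725/ 2236948263202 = -2.05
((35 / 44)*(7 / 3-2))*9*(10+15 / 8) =9975 / 352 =28.34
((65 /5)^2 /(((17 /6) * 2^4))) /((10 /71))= 35997 /1360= 26.47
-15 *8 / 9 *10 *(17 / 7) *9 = -20400 / 7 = -2914.29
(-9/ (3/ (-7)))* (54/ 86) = 567/ 43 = 13.19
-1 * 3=-3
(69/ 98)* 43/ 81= 989/ 2646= 0.37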